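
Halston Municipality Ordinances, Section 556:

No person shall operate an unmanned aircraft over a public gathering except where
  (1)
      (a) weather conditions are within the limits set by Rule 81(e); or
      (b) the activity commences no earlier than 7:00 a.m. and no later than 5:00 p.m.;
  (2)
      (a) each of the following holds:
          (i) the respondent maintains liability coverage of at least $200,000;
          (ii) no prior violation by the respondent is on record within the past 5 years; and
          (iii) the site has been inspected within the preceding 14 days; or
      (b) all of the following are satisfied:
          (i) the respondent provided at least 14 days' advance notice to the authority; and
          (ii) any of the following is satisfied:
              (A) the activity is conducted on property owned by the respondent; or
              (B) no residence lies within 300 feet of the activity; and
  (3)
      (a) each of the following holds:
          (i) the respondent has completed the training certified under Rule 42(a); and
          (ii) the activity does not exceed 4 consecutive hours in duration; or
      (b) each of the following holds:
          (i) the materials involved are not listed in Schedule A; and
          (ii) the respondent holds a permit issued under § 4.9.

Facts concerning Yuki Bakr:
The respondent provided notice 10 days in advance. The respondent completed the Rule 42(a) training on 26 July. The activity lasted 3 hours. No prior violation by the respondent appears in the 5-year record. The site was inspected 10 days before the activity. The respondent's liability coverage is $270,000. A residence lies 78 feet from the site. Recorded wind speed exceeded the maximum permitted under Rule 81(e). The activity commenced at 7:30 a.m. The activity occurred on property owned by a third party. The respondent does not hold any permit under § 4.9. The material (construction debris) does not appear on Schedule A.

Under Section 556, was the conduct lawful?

Yes — lawful.

(a) weather ok — fails.
(b) start within hours — met.
(1) = F OR T = true.
(i) coverage ≥ $200,000 — holds.
(ii) no prior violation — met.
(iii) site inspected — holds.
(a): T AND T AND T → true.
(i) ≥14 days' notice — not met.
(A) own property — fails.
(B) no residence in 300 ft — not met.
(ii) = F OR F = false.
(b) = F AND F = false.
(2): T OR F → true.
(i) training certified — holds.
(ii) ≤ 4 hrs duration — satisfied.
(a) = T AND T = true.
(i) not (Schedule A material) — satisfied.
(ii) holds permit — fails.
(b) = T AND F = false.
So (3) is satisfied (T OR F).
So Overall is satisfied (T AND T AND T).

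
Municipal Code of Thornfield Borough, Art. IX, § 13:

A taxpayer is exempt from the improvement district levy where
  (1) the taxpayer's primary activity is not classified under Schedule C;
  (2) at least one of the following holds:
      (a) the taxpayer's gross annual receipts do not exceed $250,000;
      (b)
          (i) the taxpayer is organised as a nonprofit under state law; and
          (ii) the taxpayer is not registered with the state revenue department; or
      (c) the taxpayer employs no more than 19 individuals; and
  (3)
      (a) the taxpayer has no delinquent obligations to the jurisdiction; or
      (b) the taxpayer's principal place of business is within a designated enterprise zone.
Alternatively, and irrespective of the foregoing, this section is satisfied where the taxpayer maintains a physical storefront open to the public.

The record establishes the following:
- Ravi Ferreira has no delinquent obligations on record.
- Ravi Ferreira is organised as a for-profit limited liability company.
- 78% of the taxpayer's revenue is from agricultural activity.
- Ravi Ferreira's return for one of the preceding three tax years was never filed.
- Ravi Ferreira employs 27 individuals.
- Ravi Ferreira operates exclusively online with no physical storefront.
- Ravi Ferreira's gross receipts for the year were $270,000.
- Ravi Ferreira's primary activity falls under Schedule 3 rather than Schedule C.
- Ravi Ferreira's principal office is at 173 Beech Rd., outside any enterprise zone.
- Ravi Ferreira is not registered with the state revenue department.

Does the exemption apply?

(1) not (Schedule C activity) — satisfied.
(a) receipts ≤ $250,000 — not met.
(i) nonprofit — fails.
(ii) not (state-registered) — holds.
(b) = F AND T = false.
(c) ≤ 19 employees — not met.
(2) = F OR F OR F = false.
(a) no delinquency — holds.
(b) in enterprise zone — fails.
(3): T OR F → true.
Overall: T AND F AND T → false.
Exception (has storefront) — not satisfied.
Result: main false OR exception false → false.

No — not exempt.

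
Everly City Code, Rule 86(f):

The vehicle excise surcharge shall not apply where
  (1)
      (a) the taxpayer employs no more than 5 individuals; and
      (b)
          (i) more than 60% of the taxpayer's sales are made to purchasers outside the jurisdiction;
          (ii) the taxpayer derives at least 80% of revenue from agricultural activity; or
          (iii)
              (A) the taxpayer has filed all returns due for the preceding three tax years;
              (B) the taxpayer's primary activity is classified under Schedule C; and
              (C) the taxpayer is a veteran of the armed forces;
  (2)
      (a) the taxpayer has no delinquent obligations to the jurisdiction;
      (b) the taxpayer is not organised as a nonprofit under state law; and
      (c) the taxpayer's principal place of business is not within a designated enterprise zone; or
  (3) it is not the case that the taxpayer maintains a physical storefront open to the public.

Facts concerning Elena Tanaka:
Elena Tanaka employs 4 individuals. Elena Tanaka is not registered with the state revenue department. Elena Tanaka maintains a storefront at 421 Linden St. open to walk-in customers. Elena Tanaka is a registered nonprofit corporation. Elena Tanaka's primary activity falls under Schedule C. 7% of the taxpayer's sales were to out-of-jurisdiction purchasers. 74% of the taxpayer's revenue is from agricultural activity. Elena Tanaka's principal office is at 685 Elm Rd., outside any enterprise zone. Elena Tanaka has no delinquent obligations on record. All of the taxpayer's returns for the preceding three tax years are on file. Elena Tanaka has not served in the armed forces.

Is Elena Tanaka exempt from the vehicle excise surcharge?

(a) ≤ 5 employees — satisfied.
(i) >60% out-of-jur. sales — not satisfied.
(ii) ≥80% agricultural — fails.
(A) returns current — holds.
(B) Schedule C activity — satisfied.
(C) veteran — fails.
(iii): T AND T AND F → false.
So (b) is not satisfied (F OR F OR F).
So (1) is not satisfied (T AND F).
(a) no delinquency — satisfied.
(b) not (nonprofit) — not met.
(c) not (in enterprise zone) — holds.
So (2) is not satisfied (T AND F AND T).
(3) not (has storefront) — fails.
Overall = F OR F OR F = false.

No — not exempt.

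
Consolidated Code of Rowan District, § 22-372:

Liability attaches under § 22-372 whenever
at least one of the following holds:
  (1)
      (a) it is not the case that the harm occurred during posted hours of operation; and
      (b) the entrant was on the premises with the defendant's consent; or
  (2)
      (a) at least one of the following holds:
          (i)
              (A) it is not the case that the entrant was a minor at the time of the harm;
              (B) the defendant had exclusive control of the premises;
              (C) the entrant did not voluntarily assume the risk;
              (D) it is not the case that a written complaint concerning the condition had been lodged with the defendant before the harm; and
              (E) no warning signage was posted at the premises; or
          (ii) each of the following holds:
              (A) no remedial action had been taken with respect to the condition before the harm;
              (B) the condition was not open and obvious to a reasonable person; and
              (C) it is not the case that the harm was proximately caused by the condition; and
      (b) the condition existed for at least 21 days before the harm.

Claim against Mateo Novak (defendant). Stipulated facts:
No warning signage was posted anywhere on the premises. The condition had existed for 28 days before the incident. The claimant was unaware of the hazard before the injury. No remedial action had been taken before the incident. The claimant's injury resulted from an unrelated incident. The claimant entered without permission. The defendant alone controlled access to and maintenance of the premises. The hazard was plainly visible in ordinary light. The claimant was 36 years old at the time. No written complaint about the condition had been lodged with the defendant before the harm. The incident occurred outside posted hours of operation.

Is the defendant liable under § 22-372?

(a) not (during posted hours) — satisfied.
(b) consent to enter — fails.
So (1) is not satisfied (T AND F).
(A) not (entrant a minor) — holds.
(B) exclusive control — met.
(C) no assumed risk — met.
(D) not (complaint lodged) — satisfied.
(E) no signage posted — met.
So (i) is satisfied (T AND T AND T AND T AND T).
(A) no remedial action — satisfied.
(B) not open/obvious — fails.
(C) not (proximate cause) — holds.
(ii): T AND F AND T → false.
(a) = T OR F = true.
(b) condition ≥21 days old — holds.
(2): T AND T → true.
So Overall is satisfied (F OR T).

Yes — liable.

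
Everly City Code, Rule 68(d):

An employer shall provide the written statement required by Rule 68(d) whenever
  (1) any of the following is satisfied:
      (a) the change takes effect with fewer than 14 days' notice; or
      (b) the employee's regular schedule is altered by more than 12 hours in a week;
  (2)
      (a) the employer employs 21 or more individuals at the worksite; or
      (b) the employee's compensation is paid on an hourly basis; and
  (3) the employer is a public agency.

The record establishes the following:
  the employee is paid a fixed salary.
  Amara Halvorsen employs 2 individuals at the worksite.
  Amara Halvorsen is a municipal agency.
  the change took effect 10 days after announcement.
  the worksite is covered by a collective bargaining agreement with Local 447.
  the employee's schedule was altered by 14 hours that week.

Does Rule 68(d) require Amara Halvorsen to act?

(a) < 14 days' notice — met.
(b) schedule shift > 12h — met.
So (1) is satisfied (T OR T).
(a) ≥ 21 at site — fails.
(b) hourly-paid — fails.
(2): F OR F → false.
(3) public agency — holds.
Overall = T AND F AND T = false.

No — not required.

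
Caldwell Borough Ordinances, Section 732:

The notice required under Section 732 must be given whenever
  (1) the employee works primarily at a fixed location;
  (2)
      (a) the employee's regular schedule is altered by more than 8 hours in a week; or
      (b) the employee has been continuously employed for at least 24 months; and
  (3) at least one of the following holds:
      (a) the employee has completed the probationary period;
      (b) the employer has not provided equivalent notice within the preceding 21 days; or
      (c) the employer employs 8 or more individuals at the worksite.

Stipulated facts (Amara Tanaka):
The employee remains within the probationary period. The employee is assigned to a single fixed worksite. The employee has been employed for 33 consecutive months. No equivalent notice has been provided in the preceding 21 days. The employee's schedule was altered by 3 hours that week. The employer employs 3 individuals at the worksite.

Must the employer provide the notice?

(1) fixed location — satisfied.
(a) schedule shift > 8h — not satisfied.
(b) tenure ≥ 24 mo. — met.
(2): F OR T → true.
(a) past probation — not met.
(b) no recent notice — met.
(c) ≥ 8 at site — not satisfied.
So (3) is satisfied (F OR T OR F).
Overall = T AND T AND T = true.

Yes — required.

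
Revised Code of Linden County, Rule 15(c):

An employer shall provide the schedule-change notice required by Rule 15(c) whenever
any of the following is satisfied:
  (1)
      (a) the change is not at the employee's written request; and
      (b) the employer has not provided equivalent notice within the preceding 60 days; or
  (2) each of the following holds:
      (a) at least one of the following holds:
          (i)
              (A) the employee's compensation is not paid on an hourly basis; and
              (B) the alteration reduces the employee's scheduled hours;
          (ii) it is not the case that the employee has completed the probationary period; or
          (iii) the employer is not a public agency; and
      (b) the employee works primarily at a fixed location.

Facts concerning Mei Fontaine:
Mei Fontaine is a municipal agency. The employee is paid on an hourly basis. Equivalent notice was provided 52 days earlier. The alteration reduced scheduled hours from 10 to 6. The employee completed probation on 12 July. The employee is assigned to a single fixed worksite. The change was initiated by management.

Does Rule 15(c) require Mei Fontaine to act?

(a) not employee-requested — met.
(b) no recent notice — not met.
(1) = T AND F = false.
(A) not (hourly-paid) — not satisfied.
(B) hours reduced — satisfied.
(i) = F AND T = false.
(ii) not (past probation) — not satisfied.
(iii) not (public agency) — not met.
(a): F OR F OR F → false.
(b) fixed location — met.
So (2) is not satisfied (F AND T).
Overall: F OR F → false.

No — not required.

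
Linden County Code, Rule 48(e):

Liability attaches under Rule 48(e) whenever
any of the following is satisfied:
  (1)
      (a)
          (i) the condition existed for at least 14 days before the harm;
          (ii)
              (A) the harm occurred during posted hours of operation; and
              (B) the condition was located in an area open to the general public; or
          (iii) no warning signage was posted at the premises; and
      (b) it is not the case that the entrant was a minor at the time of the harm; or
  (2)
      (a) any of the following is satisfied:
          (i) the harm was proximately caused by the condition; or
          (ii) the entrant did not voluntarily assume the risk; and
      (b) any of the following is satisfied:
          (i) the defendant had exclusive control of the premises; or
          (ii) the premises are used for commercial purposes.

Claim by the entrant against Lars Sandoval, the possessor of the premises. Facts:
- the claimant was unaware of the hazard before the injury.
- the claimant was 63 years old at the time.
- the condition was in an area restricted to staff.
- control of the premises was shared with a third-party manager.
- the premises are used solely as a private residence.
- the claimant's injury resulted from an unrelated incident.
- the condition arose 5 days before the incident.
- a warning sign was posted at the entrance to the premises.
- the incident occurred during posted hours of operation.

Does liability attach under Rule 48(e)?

(i) condition ≥14 days old — fails.
(A) during posted hours — satisfied.
(B) public area — not satisfied.
So (ii) is not satisfied (T AND F).
(iii) no signage posted — fails.
(a): F OR F OR F → false.
(b) not (entrant a minor) — holds.
(1) = F AND T = false.
(i) proximate cause — not met.
(ii) no assumed risk — met.
(a): F OR T → true.
(i) exclusive control — not satisfied.
(ii) commercial use — not satisfied.
(b): F OR F → false.
So (2) is not satisfied (T AND F).
So Overall is not satisfied (F OR F).

No — not liable.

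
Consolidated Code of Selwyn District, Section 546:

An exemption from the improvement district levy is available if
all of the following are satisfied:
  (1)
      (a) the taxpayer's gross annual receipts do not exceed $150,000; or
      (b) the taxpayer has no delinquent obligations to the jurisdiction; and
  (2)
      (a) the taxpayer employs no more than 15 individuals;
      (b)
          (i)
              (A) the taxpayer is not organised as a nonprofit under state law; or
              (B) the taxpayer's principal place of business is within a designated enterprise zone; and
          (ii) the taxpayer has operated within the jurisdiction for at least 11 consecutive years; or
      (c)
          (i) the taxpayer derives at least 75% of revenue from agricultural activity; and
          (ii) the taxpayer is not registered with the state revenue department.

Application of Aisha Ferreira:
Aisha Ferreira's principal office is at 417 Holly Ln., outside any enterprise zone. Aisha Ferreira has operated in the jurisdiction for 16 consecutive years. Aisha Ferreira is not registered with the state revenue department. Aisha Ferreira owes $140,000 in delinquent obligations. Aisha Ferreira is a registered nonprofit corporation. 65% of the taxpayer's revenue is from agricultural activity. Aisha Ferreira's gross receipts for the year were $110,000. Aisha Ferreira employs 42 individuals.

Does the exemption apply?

(a) receipts ≤ $150,000 — holds.
(b) no delinquency — not met.
(1): T OR F → true.
(a) ≤ 15 employees — not satisfied.
(A) not (nonprofit) — fails.
(B) in enterprise zone — not satisfied.
(i) = F OR F = false.
(ii) ≥ 11 yrs in jurisdiction — holds.
So (b) is not satisfied (F AND T).
(i) ≥75% agricultural — fails.
(ii) not (state-registered) — met.
So (c) is not satisfied (F AND T).
(2): F OR F OR F → false.
So Overall is not satisfied (T AND F).

No — not exempt.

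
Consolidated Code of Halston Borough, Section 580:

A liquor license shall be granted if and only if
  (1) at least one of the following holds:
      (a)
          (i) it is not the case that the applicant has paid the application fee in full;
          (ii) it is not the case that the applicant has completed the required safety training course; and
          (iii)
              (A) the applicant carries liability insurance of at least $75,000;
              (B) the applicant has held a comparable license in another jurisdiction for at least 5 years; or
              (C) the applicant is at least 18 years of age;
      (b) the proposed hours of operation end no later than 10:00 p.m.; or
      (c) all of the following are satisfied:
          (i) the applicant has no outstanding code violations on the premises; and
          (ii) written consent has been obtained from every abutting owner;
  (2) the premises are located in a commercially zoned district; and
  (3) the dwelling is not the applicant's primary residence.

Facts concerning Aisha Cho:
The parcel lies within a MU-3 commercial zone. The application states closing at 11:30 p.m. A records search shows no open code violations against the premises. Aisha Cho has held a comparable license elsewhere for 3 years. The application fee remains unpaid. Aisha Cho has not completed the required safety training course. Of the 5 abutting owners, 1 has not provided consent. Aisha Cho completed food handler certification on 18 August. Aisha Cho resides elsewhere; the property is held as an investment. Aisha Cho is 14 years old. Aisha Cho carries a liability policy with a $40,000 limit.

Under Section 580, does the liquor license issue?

(i) not (fee paid) — holds.
(ii) not (safety training) — met.
(A) insurance ≥ $75,000 — not satisfied.
(B) prior license ≥ 5 yr — not satisfied.
(C) age ≥ 18 — not satisfied.
(iii) = F OR F OR F = false.
(a) = T AND T AND F = false.
(b) closes by 10 p.m. — not satisfied.
(i) no code violations — satisfied.
(ii) all abutters consent — not met.
(c): T AND F → false.
(1): F OR F OR F → false.
(2) commercially zoned — satisfied.
(3) not (primary residence) — satisfied.
Overall = F AND T AND T = false.

No — denied.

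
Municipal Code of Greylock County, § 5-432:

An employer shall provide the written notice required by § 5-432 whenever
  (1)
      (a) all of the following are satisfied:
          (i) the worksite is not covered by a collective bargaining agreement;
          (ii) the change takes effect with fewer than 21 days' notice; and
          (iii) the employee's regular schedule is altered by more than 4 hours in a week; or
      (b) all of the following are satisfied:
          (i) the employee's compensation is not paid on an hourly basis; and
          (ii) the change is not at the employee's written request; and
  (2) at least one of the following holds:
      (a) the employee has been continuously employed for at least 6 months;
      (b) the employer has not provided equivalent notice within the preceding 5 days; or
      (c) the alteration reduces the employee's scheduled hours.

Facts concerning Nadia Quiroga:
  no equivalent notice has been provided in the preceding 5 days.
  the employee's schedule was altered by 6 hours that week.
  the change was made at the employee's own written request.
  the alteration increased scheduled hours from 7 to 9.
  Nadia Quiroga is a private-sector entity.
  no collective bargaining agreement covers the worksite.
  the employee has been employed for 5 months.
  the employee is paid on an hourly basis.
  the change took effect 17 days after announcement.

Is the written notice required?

Yes — required.

(i) no CBA — met.
(ii) < 21 days' notice — holds.
(iii) schedule shift > 4h — holds.
(a): T AND T AND T → true.
(i) not (hourly-paid) — fails.
(ii) not employee-requested — not met.
(b) = F AND F = false.
(1) = T OR F = true.
(a) tenure ≥ 6 mo. — not satisfied.
(b) no recent notice — satisfied.
(c) hours reduced — not met.
(2) = F OR T OR F = true.
Overall: T AND T → true.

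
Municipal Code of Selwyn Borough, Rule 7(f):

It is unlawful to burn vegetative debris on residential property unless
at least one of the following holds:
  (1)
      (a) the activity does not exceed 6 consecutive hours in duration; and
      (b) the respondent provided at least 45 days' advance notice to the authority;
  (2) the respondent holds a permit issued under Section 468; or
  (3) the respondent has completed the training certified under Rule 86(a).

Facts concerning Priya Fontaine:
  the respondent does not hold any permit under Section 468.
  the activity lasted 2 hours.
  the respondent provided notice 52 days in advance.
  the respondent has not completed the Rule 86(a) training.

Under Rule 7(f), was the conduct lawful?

Yes — lawful.

(a) ≤ 6 hrs duration — met.
(b) ≥45 days' notice — holds.
(1): T AND T → true.
(2) holds permit — not met.
(3) training certified — not satisfied.
So Overall is satisfied (T OR F OR F).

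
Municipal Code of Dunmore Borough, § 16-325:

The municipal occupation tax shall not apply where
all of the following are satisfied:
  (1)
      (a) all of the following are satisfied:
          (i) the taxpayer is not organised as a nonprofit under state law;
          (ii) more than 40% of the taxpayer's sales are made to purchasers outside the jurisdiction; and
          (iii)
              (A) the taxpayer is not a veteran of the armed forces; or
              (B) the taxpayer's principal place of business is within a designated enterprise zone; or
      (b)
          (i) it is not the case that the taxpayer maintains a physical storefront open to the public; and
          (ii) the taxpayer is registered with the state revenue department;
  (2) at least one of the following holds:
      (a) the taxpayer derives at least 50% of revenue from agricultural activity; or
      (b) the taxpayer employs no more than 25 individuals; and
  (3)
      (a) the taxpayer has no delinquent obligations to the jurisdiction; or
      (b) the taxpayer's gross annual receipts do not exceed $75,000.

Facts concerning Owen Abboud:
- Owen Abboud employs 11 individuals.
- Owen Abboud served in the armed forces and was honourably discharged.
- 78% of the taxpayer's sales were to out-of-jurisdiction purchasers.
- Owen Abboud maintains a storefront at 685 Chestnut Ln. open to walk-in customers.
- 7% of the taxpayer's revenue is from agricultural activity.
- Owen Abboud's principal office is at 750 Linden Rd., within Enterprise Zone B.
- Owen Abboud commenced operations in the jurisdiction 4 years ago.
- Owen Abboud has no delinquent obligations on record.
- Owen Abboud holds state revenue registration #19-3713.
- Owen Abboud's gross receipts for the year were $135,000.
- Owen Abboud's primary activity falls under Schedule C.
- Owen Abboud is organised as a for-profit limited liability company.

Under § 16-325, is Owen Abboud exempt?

Yes — exempt.

(i) not (nonprofit) — holds.
(ii) >40% out-of-jur. sales — met.
(A) not (veteran) — not met.
(B) in enterprise zone — satisfied.
(iii) = F OR T = true.
(a) = T AND T AND T = true.
(i) not (has storefront) — fails.
(ii) state-registered — satisfied.
So (b) is not satisfied (F AND T).
(1) = T OR F = true.
(a) ≥50% agricultural — not satisfied.
(b) ≤ 25 employees — holds.
(2): F OR T → true.
(a) no delinquency — met.
(b) receipts ≤ $75,000 — not met.
(3) = T OR F = true.
Overall: T AND T AND T → true.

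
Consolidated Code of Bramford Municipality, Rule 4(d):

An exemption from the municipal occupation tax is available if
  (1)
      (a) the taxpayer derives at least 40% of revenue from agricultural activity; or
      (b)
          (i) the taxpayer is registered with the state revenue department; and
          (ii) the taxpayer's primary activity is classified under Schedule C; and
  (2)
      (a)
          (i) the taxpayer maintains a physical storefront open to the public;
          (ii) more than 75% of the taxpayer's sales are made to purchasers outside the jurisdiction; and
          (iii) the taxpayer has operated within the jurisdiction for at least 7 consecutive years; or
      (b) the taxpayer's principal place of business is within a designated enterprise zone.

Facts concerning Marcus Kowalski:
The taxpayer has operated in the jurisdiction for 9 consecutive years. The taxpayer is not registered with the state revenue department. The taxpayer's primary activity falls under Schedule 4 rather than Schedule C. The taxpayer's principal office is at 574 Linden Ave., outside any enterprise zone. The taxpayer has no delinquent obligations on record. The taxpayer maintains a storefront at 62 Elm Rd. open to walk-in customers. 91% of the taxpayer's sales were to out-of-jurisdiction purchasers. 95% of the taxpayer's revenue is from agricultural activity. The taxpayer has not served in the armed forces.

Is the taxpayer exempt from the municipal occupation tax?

Yes — exempt.

(a) ≥40% agricultural — holds.
(i) state-registered — not satisfied.
(ii) Schedule C activity — not met.
(b) = F AND F = false.
So (1) is satisfied (T OR F).
(i) has storefront — satisfied.
(ii) >75% out-of-jur. sales — met.
(iii) ≥ 7 yrs in jurisdiction — holds.
(a): T AND T AND T → true.
(b) in enterprise zone — fails.
So (2) is satisfied (T OR F).
So Overall is satisfied (T AND T).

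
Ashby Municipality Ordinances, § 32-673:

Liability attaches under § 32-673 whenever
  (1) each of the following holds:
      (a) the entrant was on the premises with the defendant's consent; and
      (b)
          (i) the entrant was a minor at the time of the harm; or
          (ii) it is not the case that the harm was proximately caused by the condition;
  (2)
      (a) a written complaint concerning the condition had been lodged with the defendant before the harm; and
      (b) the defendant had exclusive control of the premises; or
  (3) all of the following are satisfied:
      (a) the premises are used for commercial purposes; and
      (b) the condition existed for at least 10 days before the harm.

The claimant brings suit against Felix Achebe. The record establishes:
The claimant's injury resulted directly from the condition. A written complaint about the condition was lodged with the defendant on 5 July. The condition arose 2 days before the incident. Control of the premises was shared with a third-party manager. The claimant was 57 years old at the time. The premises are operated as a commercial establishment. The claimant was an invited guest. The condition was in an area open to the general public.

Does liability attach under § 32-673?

(a) consent to enter — holds.
(i) entrant a minor — fails.
(ii) not (proximate cause) — not satisfied.
(b): F OR F → false.
(1) = T AND F = false.
(a) complaint lodged — satisfied.
(b) exclusive control — not met.
(2) = T AND F = false.
(a) commercial use — met.
(b) condition ≥10 days old — fails.
(3): T AND F → false.
Overall = F OR F OR F = false.

No — not liable.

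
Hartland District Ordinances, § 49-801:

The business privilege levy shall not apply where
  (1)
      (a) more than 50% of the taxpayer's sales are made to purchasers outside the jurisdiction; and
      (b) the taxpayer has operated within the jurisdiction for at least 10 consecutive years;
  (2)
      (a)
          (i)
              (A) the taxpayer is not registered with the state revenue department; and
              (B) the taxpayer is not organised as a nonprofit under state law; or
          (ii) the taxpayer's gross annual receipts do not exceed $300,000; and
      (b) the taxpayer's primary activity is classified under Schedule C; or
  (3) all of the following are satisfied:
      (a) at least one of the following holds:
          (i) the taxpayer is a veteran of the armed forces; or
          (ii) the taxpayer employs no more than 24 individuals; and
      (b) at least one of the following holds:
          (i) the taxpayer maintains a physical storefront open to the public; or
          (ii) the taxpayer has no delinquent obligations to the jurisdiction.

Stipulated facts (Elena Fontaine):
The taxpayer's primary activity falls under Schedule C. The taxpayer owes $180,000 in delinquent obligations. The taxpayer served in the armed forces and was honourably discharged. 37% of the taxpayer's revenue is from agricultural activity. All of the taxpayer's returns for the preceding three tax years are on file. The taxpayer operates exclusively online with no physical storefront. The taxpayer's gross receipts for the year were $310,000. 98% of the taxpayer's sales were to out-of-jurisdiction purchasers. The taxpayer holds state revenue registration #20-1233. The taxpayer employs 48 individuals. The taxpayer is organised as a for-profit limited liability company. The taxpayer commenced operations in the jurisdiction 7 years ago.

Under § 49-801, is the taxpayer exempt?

(a) >50% out-of-jur. sales — satisfied.
(b) ≥ 10 yrs in jurisdiction — not satisfied.
(1) = T AND F = false.
(A) not (state-registered) — fails.
(B) not (nonprofit) — satisfied.
(i): F AND T → false.
(ii) receipts ≤ $300,000 — not met.
So (a) is not satisfied (F OR F).
(b) Schedule C activity — satisfied.
(2) = F AND T = false.
(i) veteran — satisfied.
(ii) ≤ 24 employees — not satisfied.
So (a) is satisfied (T OR F).
(i) has storefront — fails.
(ii) no delinquency — fails.
(b) = F OR F = false.
(3) = T AND F = false.
Overall = F OR F OR F = false.

No — not exempt.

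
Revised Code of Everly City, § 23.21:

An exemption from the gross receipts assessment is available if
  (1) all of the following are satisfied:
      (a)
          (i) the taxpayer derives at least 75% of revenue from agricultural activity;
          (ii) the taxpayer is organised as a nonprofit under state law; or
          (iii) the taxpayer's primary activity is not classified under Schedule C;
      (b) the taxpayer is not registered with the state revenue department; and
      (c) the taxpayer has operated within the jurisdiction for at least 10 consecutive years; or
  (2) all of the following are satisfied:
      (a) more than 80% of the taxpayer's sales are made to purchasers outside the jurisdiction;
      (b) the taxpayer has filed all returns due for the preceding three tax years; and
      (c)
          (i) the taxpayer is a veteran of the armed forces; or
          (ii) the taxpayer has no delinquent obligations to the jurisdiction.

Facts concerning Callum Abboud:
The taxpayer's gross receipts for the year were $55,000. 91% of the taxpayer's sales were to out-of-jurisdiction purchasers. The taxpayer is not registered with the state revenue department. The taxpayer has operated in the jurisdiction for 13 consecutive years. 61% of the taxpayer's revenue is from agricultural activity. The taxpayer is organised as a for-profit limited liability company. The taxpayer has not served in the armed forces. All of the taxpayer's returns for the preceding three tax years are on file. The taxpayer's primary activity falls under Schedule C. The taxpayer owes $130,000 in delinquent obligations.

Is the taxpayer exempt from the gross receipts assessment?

(i) ≥75% agricultural — not satisfied.
(ii) nonprofit — fails.
(iii) not (Schedule C activity) — not satisfied.
So (a) is not satisfied (F OR F OR F).
(b) not (state-registered) — holds.
(c) ≥ 10 yrs in jurisdiction — met.
(1): F AND T AND T → false.
(a) >80% out-of-jur. sales — holds.
(b) returns current — met.
(i) veteran — fails.
(ii) no delinquency — not met.
(c): F OR F → false.
So (2) is not satisfied (T AND T AND F).
Overall = F OR F = false.

No — not exempt.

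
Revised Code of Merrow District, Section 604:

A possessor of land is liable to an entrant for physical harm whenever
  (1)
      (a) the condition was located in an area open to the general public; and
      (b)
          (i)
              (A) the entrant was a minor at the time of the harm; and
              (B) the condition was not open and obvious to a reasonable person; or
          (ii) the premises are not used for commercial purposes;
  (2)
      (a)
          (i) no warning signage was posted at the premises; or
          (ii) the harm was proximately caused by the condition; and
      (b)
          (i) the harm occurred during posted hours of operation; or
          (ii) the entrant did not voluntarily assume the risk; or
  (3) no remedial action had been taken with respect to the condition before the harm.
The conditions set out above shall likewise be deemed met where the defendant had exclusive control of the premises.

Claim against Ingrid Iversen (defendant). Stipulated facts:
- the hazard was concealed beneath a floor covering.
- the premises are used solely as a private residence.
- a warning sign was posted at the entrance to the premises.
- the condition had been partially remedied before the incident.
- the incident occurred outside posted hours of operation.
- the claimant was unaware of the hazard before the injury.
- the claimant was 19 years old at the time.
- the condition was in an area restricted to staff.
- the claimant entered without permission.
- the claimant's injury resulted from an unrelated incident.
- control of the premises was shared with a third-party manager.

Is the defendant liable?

(a) public area — not met.
(A) entrant a minor — not satisfied.
(B) not open/obvious — satisfied.
(i) = F AND T = false.
(ii) not (commercial use) — satisfied.
(b): F OR T → true.
(1): F AND T → false.
(i) no signage posted — fails.
(ii) proximate cause — not satisfied.
(a) = F OR F = false.
(i) during posted hours — not satisfied.
(ii) no assumed risk — met.
(b): F OR T → true.
So (2) is not satisfied (F AND T).
(3) no remedial action — fails.
Overall = F OR F OR F = false.
Exception (exclusive control) — not satisfied.
Result: main false OR exception false → false.

No — not liable.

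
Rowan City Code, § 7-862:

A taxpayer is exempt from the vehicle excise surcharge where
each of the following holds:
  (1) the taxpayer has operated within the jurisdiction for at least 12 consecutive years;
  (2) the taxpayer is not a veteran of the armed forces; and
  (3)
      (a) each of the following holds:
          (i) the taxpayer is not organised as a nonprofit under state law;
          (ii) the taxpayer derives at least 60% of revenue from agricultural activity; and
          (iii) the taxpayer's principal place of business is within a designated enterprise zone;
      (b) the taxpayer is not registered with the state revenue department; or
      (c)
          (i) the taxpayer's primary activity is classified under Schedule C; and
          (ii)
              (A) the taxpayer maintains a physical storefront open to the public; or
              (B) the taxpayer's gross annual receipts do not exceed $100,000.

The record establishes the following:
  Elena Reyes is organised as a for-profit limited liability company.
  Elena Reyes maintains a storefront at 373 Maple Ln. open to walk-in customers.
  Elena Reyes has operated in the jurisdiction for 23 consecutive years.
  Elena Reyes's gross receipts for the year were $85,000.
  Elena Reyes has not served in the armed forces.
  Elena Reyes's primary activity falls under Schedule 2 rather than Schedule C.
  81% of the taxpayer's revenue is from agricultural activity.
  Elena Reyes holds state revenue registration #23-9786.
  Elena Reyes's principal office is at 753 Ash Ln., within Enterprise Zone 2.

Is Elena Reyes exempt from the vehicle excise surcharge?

Yes — exempt.

(1) ≥ 12 yrs in jurisdiction — holds.
(2) not (veteran) — met.
(i) not (nonprofit) — holds.
(ii) ≥60% agricultural — met.
(iii) in enterprise zone — holds.
(a) = T AND T AND T = true.
(b) not (state-registered) — not satisfied.
(i) Schedule C activity — not met.
(A) has storefront — holds.
(B) receipts ≤ $100,000 — holds.
(ii): T OR T → true.
(c): F AND T → false.
So (3) is satisfied (T OR F OR F).
Overall = T AND T AND T = true.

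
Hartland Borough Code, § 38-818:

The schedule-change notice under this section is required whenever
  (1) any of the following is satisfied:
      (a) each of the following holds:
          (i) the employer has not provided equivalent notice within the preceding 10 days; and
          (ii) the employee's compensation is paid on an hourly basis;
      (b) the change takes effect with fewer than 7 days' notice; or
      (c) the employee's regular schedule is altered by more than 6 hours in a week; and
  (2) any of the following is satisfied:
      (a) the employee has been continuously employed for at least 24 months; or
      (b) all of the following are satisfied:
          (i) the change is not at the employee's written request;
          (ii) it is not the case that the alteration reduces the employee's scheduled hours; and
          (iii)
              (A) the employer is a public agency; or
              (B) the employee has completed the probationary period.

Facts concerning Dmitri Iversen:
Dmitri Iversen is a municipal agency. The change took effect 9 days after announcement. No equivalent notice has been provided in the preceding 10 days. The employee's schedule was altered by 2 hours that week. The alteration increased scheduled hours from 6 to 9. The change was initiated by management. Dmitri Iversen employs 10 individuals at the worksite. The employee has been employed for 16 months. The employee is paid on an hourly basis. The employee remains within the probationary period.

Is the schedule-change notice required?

(i) no recent notice — holds.
(ii) hourly-paid — met.
So (a) is satisfied (T AND T).
(b) < 7 days' notice — not satisfied.
(c) schedule shift > 6h — not met.
(1) = T OR F OR F = true.
(a) tenure ≥ 24 mo. — not satisfied.
(i) not employee-requested — met.
(ii) not (hours reduced) — satisfied.
(A) public agency — holds.
(B) past probation — not met.
(iii) = T OR F = true.
(b): T AND T AND T → true.
(2) = F OR T = true.
Overall = T AND T = true.

Yes — required.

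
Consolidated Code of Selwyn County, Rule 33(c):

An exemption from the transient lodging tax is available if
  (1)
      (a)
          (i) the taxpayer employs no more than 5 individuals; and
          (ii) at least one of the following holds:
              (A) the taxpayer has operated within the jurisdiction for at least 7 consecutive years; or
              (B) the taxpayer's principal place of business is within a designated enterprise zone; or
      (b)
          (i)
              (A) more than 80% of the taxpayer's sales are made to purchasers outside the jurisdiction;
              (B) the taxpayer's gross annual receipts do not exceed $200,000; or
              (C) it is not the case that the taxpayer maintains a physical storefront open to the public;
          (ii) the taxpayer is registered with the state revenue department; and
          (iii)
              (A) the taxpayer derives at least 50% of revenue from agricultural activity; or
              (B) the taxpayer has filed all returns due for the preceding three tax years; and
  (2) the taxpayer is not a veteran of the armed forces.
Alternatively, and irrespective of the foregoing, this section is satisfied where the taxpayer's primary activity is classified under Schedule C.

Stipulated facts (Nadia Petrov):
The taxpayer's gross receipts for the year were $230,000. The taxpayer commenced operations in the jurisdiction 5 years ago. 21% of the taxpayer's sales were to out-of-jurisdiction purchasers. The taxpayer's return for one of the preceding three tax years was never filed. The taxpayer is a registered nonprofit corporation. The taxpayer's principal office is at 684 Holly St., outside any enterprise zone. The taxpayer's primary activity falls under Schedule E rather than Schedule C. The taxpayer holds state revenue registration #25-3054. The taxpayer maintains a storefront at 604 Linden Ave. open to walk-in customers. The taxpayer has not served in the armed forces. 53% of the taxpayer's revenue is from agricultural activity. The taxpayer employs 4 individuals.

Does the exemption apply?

(i) ≤ 5 employees — holds.
(A) ≥ 7 yrs in jurisdiction — fails.
(B) in enterprise zone — fails.
(ii): F OR F → false.
(a) = T AND F = false.
(A) >80% out-of-jur. sales — not met.
(B) receipts ≤ $200,000 — not satisfied.
(C) not (has storefront) — not satisfied.
(i) = F OR F OR F = false.
(ii) state-registered — met.
(A) ≥50% agricultural — holds.
(B) returns current — not satisfied.
(iii) = T OR F = true.
(b): F AND T AND T → false.
(1) = F OR F = false.
(2) not (veteran) — met.
Overall: F AND T → false.
Exception (Schedule C activity) — not satisfied.
Result: main false OR exception false → false.

No — not exempt.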